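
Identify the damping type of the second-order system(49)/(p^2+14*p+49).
Standard form: ωn²/(p²+2ζωn·p+ωn²) gives ωn=7, ζ=1.
Critically damped (ζ = 1)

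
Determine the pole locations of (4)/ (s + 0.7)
Set denominator = 0: s + 0.7 = 0 → Poles: -0.7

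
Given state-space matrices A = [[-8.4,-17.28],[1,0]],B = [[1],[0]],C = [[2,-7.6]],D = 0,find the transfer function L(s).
L(s) = C(sI - A)⁻¹B + D.
Characteristic polynomial det(sI - A) = s^2 + 8.4*s + 17.28.
Numerator from C·adj(sI-A)·B + D·det(sI-A) = 2*s - 7.6.
L(s) = (2*s - 7.6)/(s^2 + 8.4*s + 17.28)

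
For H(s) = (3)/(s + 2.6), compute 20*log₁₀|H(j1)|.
Substitute s = j*1: H(j1) = 1.00515 - 0.386598j.
|H(j1)| = sqrt(Re² + Im²) = 1.077.
20*log₁₀(1.077) = 0.64 dB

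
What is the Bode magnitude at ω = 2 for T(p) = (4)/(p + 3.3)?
Substitute p = j*2: T(j2) = 0.886501 - 0.537273j.
|T(j2)| = sqrt(Re² + Im²) = 1.037.
20*log₁₀(1.037) = 0.31 dB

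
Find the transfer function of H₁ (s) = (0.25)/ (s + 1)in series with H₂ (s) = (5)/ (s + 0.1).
Series: H = H₁ · H₂ = (n₁·n₂)/(d₁·d₂).
Num: n₁·n₂ = 1.25. Den: d₁·d₂ = s^2 + 1.1*s + 0.1.
H(s) = (1.25)/(s^2 + 1.1*s + 0.1)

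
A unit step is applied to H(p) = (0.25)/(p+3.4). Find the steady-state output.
FVT: lim_{t→∞} y(t) = lim_{p→0} p*Y(p) where Y(p) = H(p)/p.
= lim_{p→0} H(p) = H(0) = num(0)/den(0) = 0.25/3.4 = 0.07353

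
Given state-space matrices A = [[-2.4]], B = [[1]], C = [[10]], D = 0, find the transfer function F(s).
F(s) = C(sI - A)⁻¹B + D.
Characteristic polynomial det(sI - A) = s + 2.4.
Numerator from C·adj(sI-A)·B + D·det(sI-A) = 10.
F(s) = (10)/(s + 2.4)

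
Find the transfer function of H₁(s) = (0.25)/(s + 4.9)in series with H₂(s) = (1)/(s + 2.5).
Series: H = H₁ · H₂ = (n₁·n₂)/(d₁·d₂).
Num: n₁·n₂ = 0.25. Den: d₁·d₂ = s^2 + 7.4*s + 12.25.
H(s) = (0.25)/(s^2 + 7.4*s + 12.25)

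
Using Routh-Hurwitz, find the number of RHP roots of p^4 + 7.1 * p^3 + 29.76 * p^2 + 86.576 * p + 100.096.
Routh array:
p^4: [1, 29.76, 100.096]; p^3: [7.1, 86.576]; p^2: [17.5662, 100.096]; p^1: [46.1187]; p^0: [100.096]
First column: [1, 7.1, 17.5662, 46.1187, 100.096]. Sign changes = RHP roots = 0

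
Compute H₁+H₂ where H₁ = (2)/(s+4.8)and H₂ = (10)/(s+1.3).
Parallel: H = H₁ + H₂ = (n₁·d₂ + n₂·d₁)/(d₁·d₂).
n₁·d₂ = 2*s + 2.6. n₂·d₁ = 10*s + 48. Sum = 12*s + 50.6. d₁·d₂ = s^2 + 6.1*s + 6.24.
H(s) = (12*s + 50.6)/(s^2 + 6.1*s + 6.24)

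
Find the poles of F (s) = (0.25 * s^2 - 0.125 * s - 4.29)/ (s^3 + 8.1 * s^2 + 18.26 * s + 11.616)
Set denominator = 0: s^3 + 8.1*s^2 + 18.26*s + 11.616 = (s + 1.1)(s + 2.2)(s + 4.8) = 0 → Poles: -1.1, -2.2, -4.8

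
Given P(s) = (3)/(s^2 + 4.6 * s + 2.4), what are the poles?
Set denominator = 0: s^2 + 4.6*s + 2.4 = (s + 0.6)(s + 4) = 0 → Poles: -0.6, -4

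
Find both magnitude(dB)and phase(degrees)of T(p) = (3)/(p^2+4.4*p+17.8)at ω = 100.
Substitute p = j*100: T(j100) = -0.000299952 - 1.32214e-05j.
|T| = 20*log₁₀(sqrt(Re²+Im²)) = -70.45 dB.
∠T = atan2(Im, Re) = -177.48°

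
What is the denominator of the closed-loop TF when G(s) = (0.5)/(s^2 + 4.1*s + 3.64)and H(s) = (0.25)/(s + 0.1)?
Characteristic poly = G_den * H_den + G_num * H_num = (s^3 + 4.2*s^2 + 4.05*s + 0.364) + (0.125) = s^3 + 4.2*s^2 + 4.05*s + 0.489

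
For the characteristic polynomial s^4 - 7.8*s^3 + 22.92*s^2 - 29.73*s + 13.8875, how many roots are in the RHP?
s^4 - 7.8*s^3 + 22.92*s^2 - 29.73*s + 13.8875 = (s - 1.1)(s - 2.5)(s^2 - 4.2*s + 5.05). Poles: 1.1, 2.1 + 0.8j, 2.1 - 0.8j, 2.5. RHP poles (Re>0): 4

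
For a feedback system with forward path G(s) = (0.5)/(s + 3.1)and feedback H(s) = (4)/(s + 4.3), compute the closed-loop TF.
Closed-loop T = G/(1+GH).
Numerator: G_num * H_den = 0.5*s + 2.15.
Denominator: G_den * H_den + G_num * H_num = (s^2 + 7.4*s + 13.33) + (2) = s^2 + 7.4*s + 15.33.
T(s) = (0.5*s + 2.15)/(s^2 + 7.4*s + 15.33)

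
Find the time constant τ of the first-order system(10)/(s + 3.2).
First-order system: τ = -1/pole. Pole = -3.2. τ = -1/(-3.2) = 0.3125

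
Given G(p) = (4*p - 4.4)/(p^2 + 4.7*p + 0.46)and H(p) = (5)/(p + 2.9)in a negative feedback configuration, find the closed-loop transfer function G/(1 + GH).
Closed-loop T = G/(1+GH).
Numerator: G_num * H_den = 4*p^2 + 7.2*p - 12.76.
Denominator: G_den * H_den + G_num * H_num = (p^3 + 7.6*p^2 + 14.09*p + 1.334) + (20*p - 22) = p^3 + 7.6*p^2 + 34.09*p - 20.666.
T(p) = (4*p^2 + 7.2*p - 12.76)/(p^3 + 7.6*p^2 + 34.09*p - 20.666)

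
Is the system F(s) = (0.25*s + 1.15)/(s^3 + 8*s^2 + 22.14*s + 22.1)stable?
Denominator: s^3 + 8*s^2 + 22.14*s + 22.1 = (s + 3.4)(s^2 + 4.6*s + 6.5). Poles: -2.3 + 1.1j, -2.3 - 1.1j, -3.4. All Re(p)<0: Yes (stable)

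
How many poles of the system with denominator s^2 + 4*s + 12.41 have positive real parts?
Poles: -2 + 2.9j, -2 - 2.9j. RHP poles (Re>0): 0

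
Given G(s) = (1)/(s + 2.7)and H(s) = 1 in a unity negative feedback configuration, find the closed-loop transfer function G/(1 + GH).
Closed-loop T = G/(1+GH).
Numerator: G_num * H_den = 1.
Denominator: G_den * H_den + G_num * H_num = (s + 2.7) + (1) = s + 3.7.
T(s) = (1)/(s + 3.7)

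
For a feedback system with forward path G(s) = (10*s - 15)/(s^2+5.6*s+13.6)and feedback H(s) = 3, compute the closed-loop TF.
Closed-loop T = G/(1+GH).
Numerator: G_num * H_den = 10*s - 15.
Denominator: G_den * H_den + G_num * H_num = (s^2 + 5.6*s + 13.6) + (30*s - 45) = s^2 + 35.6*s - 31.4.
T(s) = (10*s - 15)/(s^2 + 35.6*s - 31.4)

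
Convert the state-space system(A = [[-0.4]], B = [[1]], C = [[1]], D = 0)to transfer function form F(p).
F(p) = C(pI - A)⁻¹B + D.
Characteristic polynomial det(pI - A) = p + 0.4.
Numerator from C·adj(pI-A)·B + D·det(pI-A) = 1.
F(p) = (1)/(p + 0.4)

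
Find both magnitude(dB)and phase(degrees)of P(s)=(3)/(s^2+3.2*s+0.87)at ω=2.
Substitute s = j*2: P(j2) = -0.184999 - 0.378274j.
|P| = 20*log₁₀(sqrt(Re²+Im²)) = -7.51 dB.
∠P = atan2(Im, Re) = -116.06°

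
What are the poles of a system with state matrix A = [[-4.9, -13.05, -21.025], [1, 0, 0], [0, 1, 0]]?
Eigenvalues solve det(λI - A) = 0.
Characteristic polynomial: λ^3 + 4.9*λ^2 + 13.05*λ + 21.025 = 0.
Factor: (λ + 2.9)(λ^2 + 2*λ + 7.25) = 0.
Roots: -1 + 2.5j, -1 - 2.5j, -2.9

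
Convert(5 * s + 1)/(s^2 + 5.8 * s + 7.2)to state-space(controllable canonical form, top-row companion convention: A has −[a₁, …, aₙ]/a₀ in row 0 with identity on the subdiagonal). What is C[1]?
Reachable canonical form: C = numerator coefficients (right-aligned, zero-padded to length n).
num = 5*s + 1, C = [[5, 1]].
C[1] = 1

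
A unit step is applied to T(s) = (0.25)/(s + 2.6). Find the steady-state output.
FVT: lim_{t→∞} y(t) = lim_{s→0} s*Y(s) where Y(s) = T(s)/s.
= lim_{s→0} T(s) = T(0) = num(0)/den(0) = 0.25/2.6 = 0.09615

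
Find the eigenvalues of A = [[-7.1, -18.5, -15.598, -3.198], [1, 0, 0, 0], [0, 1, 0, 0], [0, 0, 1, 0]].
Eigenvalues solve det(λI - A) = 0.
Characteristic polynomial: λ^4 + 7.1*λ^3 + 18.5*λ^2 + 15.598*λ + 3.198 = 0.
Factor: (λ + 0.3)(λ + 1)(λ^2 + 5.8*λ + 10.66) = 0.
Roots: -0.3, -1, -2.9 + 1.5j, -2.9 - 1.5j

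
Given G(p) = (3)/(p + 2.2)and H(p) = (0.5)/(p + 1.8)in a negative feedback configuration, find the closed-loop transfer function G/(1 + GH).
Closed-loop T = G/(1+GH).
Numerator: G_num * H_den = 3*p + 5.4.
Denominator: G_den * H_den + G_num * H_num = (p^2 + 4*p + 3.96) + (1.5) = p^2 + 4*p + 5.46.
T(p) = (3*p + 5.4)/(p^2 + 4*p + 5.46)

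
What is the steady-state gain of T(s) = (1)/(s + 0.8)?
DC gain = T(0) = num(0)/den(0) = 1/0.8 = 1.25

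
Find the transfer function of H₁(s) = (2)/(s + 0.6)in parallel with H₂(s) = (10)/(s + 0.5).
Parallel: H = H₁ + H₂ = (n₁·d₂ + n₂·d₁)/(d₁·d₂).
n₁·d₂ = 2*s + 1. n₂·d₁ = 10*s + 6. Sum = 12*s + 7. d₁·d₂ = s^2 + 1.1*s + 0.3.
H(s) = (12*s + 7)/(s^2 + 1.1*s + 0.3)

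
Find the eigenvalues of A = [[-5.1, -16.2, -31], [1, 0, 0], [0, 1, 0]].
Eigenvalues solve det(λI - A) = 0.
Characteristic polynomial: λ^3 + 5.1*λ^2 + 16.2*λ + 31 = 0.
Factor: (λ + 3.1)(λ^2 + 2*λ + 10) = 0.
Roots: -1 + 3j, -1 - 3j, -3.1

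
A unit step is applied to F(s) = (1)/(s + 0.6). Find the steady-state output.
FVT: lim_{t→∞} y(t) = lim_{s→0} s*Y(s) where Y(s) = F(s)/s.
= lim_{s→0} F(s) = F(0) = num(0)/den(0) = 1/0.6 = 1.667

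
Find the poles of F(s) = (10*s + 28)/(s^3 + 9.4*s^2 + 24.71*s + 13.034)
Set denominator = 0: s^3 + 9.4*s^2 + 24.71*s + 13.034 = (s + 0.7)(s + 3.8)(s + 4.9) = 0 → Poles: -0.7, -3.8, -4.9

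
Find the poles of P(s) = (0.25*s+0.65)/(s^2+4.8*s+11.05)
Set denominator = 0: s^2 + 4.8*s + 11.05 = 0 → Poles: -2.4 + 2.3j, -2.4 - 2.3j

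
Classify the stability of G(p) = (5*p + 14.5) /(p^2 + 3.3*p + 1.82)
Denominator: p^2 + 3.3*p + 1.82 = (p + 0.7)(p + 2.6). Poles: -0.7, -2.6. Stable (all poles in LHP)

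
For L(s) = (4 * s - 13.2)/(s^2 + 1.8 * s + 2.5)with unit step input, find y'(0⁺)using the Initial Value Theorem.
IVT: y'(0⁺) = lim_{s→∞} s²·Y(s) = lim_{s→∞} s·L(s).
deg(num) = 1, deg(den) = 2, relative degree = 1, so s·L(s) → (leading num)/(leading den) = 4/1 = 4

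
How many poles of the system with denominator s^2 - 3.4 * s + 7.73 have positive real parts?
Poles: 1.7 + 2.2j, 1.7 - 2.2j. RHP poles (Re>0): 2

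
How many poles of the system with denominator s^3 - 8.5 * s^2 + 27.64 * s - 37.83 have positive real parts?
s^3 - 8.5*s^2 + 27.64*s - 37.83 = (s - 3.9)(s^2 - 4.6*s + 9.7). Poles: 2.3 + 2.1j, 2.3 - 2.1j, 3.9. RHP poles (Re>0): 3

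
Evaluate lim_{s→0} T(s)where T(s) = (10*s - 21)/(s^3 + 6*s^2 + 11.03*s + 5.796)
DC gain = T(0) = num(0)/den(0) = -21/5.796 = -3.623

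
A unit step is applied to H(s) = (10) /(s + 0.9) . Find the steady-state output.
FVT: lim_{t→∞} y(t) = lim_{s→0} s*Y(s) where Y(s) = H(s)/s.
= lim_{s→0} H(s) = H(0) = num(0)/den(0) = 10/0.9 = 11.11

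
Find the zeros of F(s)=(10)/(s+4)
Numerator is a nonzero constant (10) → Zeros: none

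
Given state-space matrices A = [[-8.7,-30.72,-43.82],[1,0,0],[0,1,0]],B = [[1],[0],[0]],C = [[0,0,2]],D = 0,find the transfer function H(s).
H(s) = C(sI - A)⁻¹B + D.
Characteristic polynomial det(sI - A) = s^3 + 8.7*s^2 + 30.72*s + 43.82.
Numerator from C·adj(sI-A)·B + D·det(sI-A) = 2.
H(s) = (2)/(s^3 + 8.7*s^2 + 30.72*s + 43.82)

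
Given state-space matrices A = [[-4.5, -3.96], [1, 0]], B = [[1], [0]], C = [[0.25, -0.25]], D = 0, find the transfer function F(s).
F(s) = C(sI - A)⁻¹B + D.
Characteristic polynomial det(sI - A) = s^2 + 4.5*s + 3.96.
Numerator from C·adj(sI-A)·B + D·det(sI-A) = 0.25*s - 0.25.
F(s) = (0.25*s - 0.25)/(s^2 + 4.5*s + 3.96)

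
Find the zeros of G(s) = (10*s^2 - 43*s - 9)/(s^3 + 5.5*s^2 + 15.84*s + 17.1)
Set numerator = 0: 10*s^2 - 43*s - 9 = 10*(s + 0.2)(s - 4.5) = 0 → Zeros: -0.2, 4.5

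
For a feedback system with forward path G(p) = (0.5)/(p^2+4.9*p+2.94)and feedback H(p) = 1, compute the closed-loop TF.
Closed-loop T = G/(1+GH).
Numerator: G_num * H_den = 0.5.
Denominator: G_den * H_den + G_num * H_num = (p^2 + 4.9*p + 2.94) + (0.5) = p^2 + 4.9*p + 3.44.
T(p) = (0.5)/(p^2 + 4.9*p + 3.44)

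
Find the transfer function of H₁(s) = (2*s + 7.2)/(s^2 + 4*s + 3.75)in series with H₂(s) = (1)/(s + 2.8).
Series: H = H₁ · H₂ = (n₁·n₂)/(d₁·d₂).
Num: n₁·n₂ = 2*s + 7.2. Den: d₁·d₂ = s^3 + 6.8*s^2 + 14.95*s + 10.5.
H(s) = (2*s + 7.2)/(s^3 + 6.8*s^2 + 14.95*s + 10.5)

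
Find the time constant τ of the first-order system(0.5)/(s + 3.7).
First-order system: τ = -1/pole. Pole = -3.7. τ = -1/(-3.7) = 0.2703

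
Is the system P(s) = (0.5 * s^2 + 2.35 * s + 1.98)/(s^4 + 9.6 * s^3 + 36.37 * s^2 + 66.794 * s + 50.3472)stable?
Denominator: s^4 + 9.6*s^3 + 36.37*s^2 + 66.794*s + 50.3472 = (s + 2.4)(s + 3.4)(s^2 + 3.8*s + 6.17). Poles: -1.9 + 1.6j, -1.9 - 1.6j, -2.4, -3.4. All Re(p)<0: Yes (stable)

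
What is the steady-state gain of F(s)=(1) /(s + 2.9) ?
DC gain = F(0) = num(0)/den(0) = 1/2.9 = 0.3448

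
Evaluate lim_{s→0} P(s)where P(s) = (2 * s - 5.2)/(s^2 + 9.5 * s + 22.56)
DC gain = P(0) = num(0)/den(0) = -5.2/22.56 = -0.2305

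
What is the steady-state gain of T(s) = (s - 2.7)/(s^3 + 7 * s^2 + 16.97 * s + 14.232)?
DC gain = T(0) = num(0)/den(0) = -2.7/14.232 = -0.1897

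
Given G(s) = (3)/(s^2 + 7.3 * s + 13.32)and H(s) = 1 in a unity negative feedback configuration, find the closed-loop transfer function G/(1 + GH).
Closed-loop T = G/(1+GH).
Numerator: G_num * H_den = 3.
Denominator: G_den * H_den + G_num * H_num = (s^2 + 7.3*s + 13.32) + (3) = s^2 + 7.3*s + 16.32.
T(s) = (3)/(s^2 + 7.3*s + 16.32)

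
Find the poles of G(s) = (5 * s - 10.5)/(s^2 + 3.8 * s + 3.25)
Set denominator = 0: s^2 + 3.8*s + 3.25 = (s + 2.5)(s + 1.3) = 0 → Poles: -1.3, -2.5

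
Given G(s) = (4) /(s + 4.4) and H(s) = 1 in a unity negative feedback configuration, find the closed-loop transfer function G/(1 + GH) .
Closed-loop T = G/(1+GH).
Numerator: G_num * H_den = 4.
Denominator: G_den * H_den + G_num * H_num = (s + 4.4) + (4) = s + 8.4.
T(s) = (4)/(s + 8.4)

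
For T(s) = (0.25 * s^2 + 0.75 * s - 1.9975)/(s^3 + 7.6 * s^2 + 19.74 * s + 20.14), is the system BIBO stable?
Denominator: s^3 + 7.6*s^2 + 19.74*s + 20.14 = (s + 3.8)(s^2 + 3.8*s + 5.3). Poles: -1.9 + 1.3j, -1.9 - 1.3j, -3.8. All Re(p)<0: Yes (stable)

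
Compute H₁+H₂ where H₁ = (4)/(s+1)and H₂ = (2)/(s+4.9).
Parallel: H = H₁ + H₂ = (n₁·d₂ + n₂·d₁)/(d₁·d₂).
n₁·d₂ = 4*s + 19.6. n₂·d₁ = 2*s + 2. Sum = 6*s + 21.6. d₁·d₂ = s^2 + 5.9*s + 4.9.
H(s) = (6*s + 21.6)/(s^2 + 5.9*s + 4.9)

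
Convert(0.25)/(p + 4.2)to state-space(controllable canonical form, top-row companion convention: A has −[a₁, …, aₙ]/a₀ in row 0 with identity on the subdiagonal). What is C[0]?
Reachable canonical form: C = numerator coefficients (right-aligned, zero-padded to length n).
num = 0.25, C = [[0.25]].
C[0] = 0.25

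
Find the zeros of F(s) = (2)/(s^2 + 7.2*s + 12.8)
Numerator is a nonzero constant (2) → Zeros: none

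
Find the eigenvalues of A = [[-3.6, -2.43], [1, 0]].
Eigenvalues solve det(λI - A) = 0.
Characteristic polynomial: λ^2 + 3.6*λ + 2.43 = 0.
Factor: (λ + 2.7)(λ + 0.9) = 0.
Roots: -0.9, -2.7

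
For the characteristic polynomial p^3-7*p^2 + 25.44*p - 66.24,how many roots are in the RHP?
p^3 - 7*p^2 + 25.44*p - 66.24 = (p - 4.6)(p^2 - 2.4*p + 14.4). Poles: 1.2 + 3.6j, 1.2 - 3.6j, 4.6. RHP poles (Re>0): 3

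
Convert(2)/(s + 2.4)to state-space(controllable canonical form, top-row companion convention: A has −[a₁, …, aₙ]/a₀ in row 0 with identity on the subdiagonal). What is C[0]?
Reachable canonical form: C = numerator coefficients (right-aligned, zero-padded to length n).
num = 2, C = [[2]].
C[0] = 2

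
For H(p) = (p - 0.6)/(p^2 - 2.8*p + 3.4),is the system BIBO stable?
Denominator: p^2 - 2.8*p + 3.4. Poles: 1.4 + 1.2j, 1.4 - 1.2j. All Re(p)<0: No (unstable)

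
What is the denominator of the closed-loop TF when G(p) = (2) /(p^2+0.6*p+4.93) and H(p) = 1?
Characteristic poly = G_den * H_den + G_num * H_num = (p^2 + 0.6*p + 4.93) + (2) = p^2 + 0.6*p + 6.93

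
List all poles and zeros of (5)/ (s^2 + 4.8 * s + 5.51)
Set denominator = 0: s^2 + 4.8*s + 5.51 = (s + 1.9)(s + 2.9) = 0 → Poles: -1.9, -2.9
Numerator is a nonzero constant (5) → Zeros: none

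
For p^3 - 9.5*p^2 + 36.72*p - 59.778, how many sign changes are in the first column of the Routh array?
Routh array:
p^3: [1, 36.72]; p^2: [-9.5, -59.778]; p^1: [30.4276]; p^0: [-59.778]
First column: [1, -9.5, 30.4276, -59.778]. Sign changes = 3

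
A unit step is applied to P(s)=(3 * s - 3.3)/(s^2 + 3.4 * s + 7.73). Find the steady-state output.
FVT: lim_{t→∞} y(t) = lim_{s→0} s*Y(s) where Y(s) = P(s)/s.
= lim_{s→0} P(s) = P(0) = num(0)/den(0) = -3.3/7.73 = -0.4269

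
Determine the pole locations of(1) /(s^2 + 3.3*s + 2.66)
Set denominator = 0: s^2 + 3.3*s + 2.66 = (s + 1.9)(s + 1.4) = 0 → Poles: -1.4, -1.9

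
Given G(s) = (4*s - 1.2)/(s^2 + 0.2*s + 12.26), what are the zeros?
Set numerator = 0: 4*s - 1.2 = 0 → Zeros: 0.3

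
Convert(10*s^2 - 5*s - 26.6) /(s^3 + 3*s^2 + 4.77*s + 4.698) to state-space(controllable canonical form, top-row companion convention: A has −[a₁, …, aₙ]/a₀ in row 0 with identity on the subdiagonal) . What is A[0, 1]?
Reachable canonical form for den = s^3 + 3*s^2 + 4.77*s + 4.698: top row of A = -[a₁,a₂,...,aₙ]/a₀, ones on the subdiagonal, zeros elsewhere.
A = [[-3, -4.77, -4.698], [1, 0, 0], [0, 1, 0]].
A[0,1] = -4.77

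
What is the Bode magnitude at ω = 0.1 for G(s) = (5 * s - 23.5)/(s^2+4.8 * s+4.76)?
Substitute s = j*0.1: G(j0.1) = -4.88683 + 0.59909j.
|G(j0.1)| = sqrt(Re² + Im²) = 4.923.
20*log₁₀(4.923) = 13.85 dB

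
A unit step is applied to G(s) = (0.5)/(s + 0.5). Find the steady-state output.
FVT: lim_{t→∞} y(t) = lim_{s→0} s*Y(s) where Y(s) = G(s)/s.
= lim_{s→0} G(s) = G(0) = num(0)/den(0) = 0.5/0.5 = 1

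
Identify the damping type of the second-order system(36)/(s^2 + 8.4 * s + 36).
Standard form: ωn²/(s²+2ζωn·s+ωn²) gives ωn=6, ζ=0.7.
Underdamped (ζ = 0.7 < 1)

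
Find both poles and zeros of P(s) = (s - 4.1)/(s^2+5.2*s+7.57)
Set denominator = 0: s^2 + 5.2*s + 7.57 = 0 → Poles: -2.6 + 0.9j, -2.6 - 0.9j
Set numerator = 0: s - 4.1 = 0 → Zeros: 4.1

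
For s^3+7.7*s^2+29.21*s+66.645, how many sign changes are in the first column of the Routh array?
Routh array:
s^3: [1, 29.21]; s^2: [7.7, 66.645]; s^1: [20.5548]; s^0: [66.645]
First column: [1, 7.7, 20.5548, 66.645]. Sign changes = 0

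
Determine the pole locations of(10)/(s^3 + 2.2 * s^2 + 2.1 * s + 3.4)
Set denominator = 0: s^3 + 2.2*s^2 + 2.1*s + 3.4 = (s + 2)(s^2 + 0.2*s + 1.7) = 0 → Poles: -0.1 + 1.3j, -0.1 - 1.3j, -2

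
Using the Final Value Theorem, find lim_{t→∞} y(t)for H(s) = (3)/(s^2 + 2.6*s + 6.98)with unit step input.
FVT: lim_{t→∞} y(t) = lim_{s→0} s*Y(s) where Y(s) = H(s)/s.
= lim_{s→0} H(s) = H(0) = num(0)/den(0) = 3/6.98 = 0.4298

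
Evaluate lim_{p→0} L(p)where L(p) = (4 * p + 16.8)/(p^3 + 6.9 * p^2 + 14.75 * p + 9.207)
DC gain = L(0) = num(0)/den(0) = 16.8/9.207 = 1.825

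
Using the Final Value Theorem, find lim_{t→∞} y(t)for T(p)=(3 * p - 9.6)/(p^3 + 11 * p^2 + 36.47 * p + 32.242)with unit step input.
FVT: lim_{t→∞} y(t) = lim_{p→0} p*Y(p) where Y(p) = T(p)/p.
= lim_{p→0} T(p) = T(0) = num(0)/den(0) = -9.6/32.242 = -0.2977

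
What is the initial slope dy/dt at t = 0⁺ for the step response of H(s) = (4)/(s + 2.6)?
IVT: y'(0⁺) = lim_{s→∞} s²·Y(s) = lim_{s→∞} s·H(s).
deg(num) = 0, deg(den) = 1, relative degree = 1, so s·H(s) → (leading num)/(leading den) = 4/1 = 4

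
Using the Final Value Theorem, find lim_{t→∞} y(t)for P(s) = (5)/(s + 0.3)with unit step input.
FVT: lim_{t→∞} y(t) = lim_{s→0} s*Y(s) where Y(s) = P(s)/s.
= lim_{s→0} P(s) = P(0) = num(0)/den(0) = 5/0.3 = 16.67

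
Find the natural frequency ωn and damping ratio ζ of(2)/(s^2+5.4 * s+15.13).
Underdamped: complex pole -2.7 + 2.8j. ωn = |pole| = 3.89, ζ = -Re(pole)/ωn = 0.6941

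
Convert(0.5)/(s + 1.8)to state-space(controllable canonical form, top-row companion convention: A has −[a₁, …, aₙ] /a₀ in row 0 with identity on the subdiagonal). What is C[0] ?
Reachable canonical form: C = numerator coefficients (right-aligned, zero-padded to length n).
num = 0.5, C = [[0.5]].
C[0] = 0.5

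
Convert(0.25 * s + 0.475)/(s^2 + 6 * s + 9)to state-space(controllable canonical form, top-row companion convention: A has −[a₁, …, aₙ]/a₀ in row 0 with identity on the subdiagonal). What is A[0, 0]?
Reachable canonical form for den = s^2 + 6*s + 9: top row of A = -[a₁,a₂,...,aₙ]/a₀, ones on the subdiagonal, zeros elsewhere.
A = [[-6, -9], [1, 0]].
A[0,0] = -6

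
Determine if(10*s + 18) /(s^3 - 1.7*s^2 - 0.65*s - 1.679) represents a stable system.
Denominator: s^3 - 1.7*s^2 - 0.65*s - 1.679 = (s - 2.3)(s^2 + 0.6*s + 0.73). Poles: -0.3 + 0.8j, -0.3 - 0.8j, 2.3. All Re(p)<0: No (unstable)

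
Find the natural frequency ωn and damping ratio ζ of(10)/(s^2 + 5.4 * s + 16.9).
Underdamped: complex pole -2.7 + 3.1j. ωn = |pole| = 4.111, ζ = -Re(pole)/ωn = 0.6568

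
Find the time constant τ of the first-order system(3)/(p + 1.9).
First-order system: τ = -1/pole. Pole = -1.9. τ = -1/(-1.9) = 0.5263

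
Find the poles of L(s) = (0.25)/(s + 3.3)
Set denominator = 0: s + 3.3 = 0 → Poles: -3.3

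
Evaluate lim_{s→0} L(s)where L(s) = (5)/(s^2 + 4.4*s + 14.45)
DC gain = L(0) = num(0)/den(0) = 5/14.45 = 0.346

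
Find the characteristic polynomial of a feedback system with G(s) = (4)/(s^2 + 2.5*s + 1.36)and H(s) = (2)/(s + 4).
Characteristic poly = G_den * H_den + G_num * H_num = (s^3 + 6.5*s^2 + 11.36*s + 5.44) + (8) = s^3 + 6.5*s^2 + 11.36*s + 13.44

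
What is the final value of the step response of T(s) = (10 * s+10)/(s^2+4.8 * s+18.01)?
FVT: lim_{t→∞} y(t) = lim_{s→0} s*Y(s) where Y(s) = T(s)/s.
= lim_{s→0} T(s) = T(0) = num(0)/den(0) = 10/18.01 = 0.5552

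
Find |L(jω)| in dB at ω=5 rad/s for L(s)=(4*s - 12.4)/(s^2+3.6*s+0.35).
Substitute s = j*5: L(j5) = 0.714517 - 0.289602j.
|L(j5)| = sqrt(Re² + Im²) = 0.771.
20*log₁₀(0.771) = -2.26 dB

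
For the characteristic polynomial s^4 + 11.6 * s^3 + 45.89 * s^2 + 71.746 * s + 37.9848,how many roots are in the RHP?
s^4 + 11.6*s^3 + 45.89*s^2 + 71.746*s + 37.9848 = (s + 1.7)(s + 3.8)(s + 4.9)(s + 1.2). Poles: -1.2, -1.7, -3.8, -4.9. RHP poles (Re>0): 0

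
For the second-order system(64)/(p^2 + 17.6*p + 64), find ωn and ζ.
Standard form: ωn²/(p²+2ζωn·p+ωn²).
const=64=ωn² → ωn=8, p coeff=17.6=2ζωn → ζ=1.1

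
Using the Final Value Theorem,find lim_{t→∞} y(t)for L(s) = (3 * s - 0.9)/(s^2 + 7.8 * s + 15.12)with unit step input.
FVT: lim_{t→∞} y(t) = lim_{s→0} s*Y(s) where Y(s) = L(s)/s.
= lim_{s→0} L(s) = L(0) = num(0)/den(0) = -0.9/15.12 = -0.05952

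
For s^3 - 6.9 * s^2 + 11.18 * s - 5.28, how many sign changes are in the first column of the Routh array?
Routh array:
s^3: [1, 11.18]; s^2: [-6.9, -5.28]; s^1: [10.4148]; s^0: [-5.28]
First column: [1, -6.9, 10.4148, -5.28]. Sign changes = 3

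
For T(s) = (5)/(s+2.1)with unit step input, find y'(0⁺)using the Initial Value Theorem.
IVT: y'(0⁺) = lim_{s→∞} s²·Y(s) = lim_{s→∞} s·T(s).
deg(num) = 0, deg(den) = 1, relative degree = 1, so s·T(s) → (leading num)/(leading den) = 5/1 = 5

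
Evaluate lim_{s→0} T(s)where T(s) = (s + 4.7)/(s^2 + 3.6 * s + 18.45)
DC gain = T(0) = num(0)/den(0) = 4.7/18.45 = 0.2547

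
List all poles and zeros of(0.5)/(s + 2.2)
Set denominator = 0: s + 2.2 = 0 → Poles: -2.2
Numerator is a nonzero constant (0.5) → Zeros: none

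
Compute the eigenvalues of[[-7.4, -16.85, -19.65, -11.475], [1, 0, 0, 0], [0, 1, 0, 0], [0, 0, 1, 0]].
Eigenvalues solve det(λI - A) = 0.
Characteristic polynomial: λ^4 + 7.4*λ^3 + 16.85*λ^2 + 19.65*λ + 11.475 = 0.
Factor: (λ + 1.5)(λ + 4.5)(λ^2 + 1.4*λ + 1.7) = 0.
Roots: -0.7 + 1.1j, -0.7 - 1.1j, -1.5, -4.5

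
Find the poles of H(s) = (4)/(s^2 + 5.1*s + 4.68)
Set denominator = 0: s^2 + 5.1*s + 4.68 = (s + 3.9)(s + 1.2) = 0 → Poles: -1.2, -3.9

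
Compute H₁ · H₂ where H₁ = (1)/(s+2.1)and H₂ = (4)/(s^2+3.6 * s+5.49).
Series: H = H₁ · H₂ = (n₁·n₂)/(d₁·d₂).
Num: n₁·n₂ = 4. Den: d₁·d₂ = s^3 + 5.7*s^2 + 13.05*s + 11.529.
H(s) = (4)/(s^3 + 5.7*s^2 + 13.05*s + 11.529)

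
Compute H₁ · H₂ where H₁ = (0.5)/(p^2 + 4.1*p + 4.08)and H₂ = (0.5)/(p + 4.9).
Series: H = H₁ · H₂ = (n₁·n₂)/(d₁·d₂).
Num: n₁·n₂ = 0.25. Den: d₁·d₂ = p^3 + 9*p^2 + 24.17*p + 19.992.
H(p) = (0.25)/(p^3 + 9*p^2 + 24.17*p + 19.992)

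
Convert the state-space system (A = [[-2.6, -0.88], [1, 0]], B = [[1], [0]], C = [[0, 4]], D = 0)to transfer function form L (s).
L(s) = C(sI - A)⁻¹B + D.
Characteristic polynomial det(sI - A) = s^2 + 2.6*s + 0.88.
Numerator from C·adj(sI-A)·B + D·det(sI-A) = 4.
L(s) = (4)/(s^2 + 2.6*s + 0.88)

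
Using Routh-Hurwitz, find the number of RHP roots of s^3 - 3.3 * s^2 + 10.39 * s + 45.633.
Routh array:
s^3: [1, 10.39]; s^2: [-3.3, 45.633]; s^1: [24.2182]; s^0: [45.633]
First column: [1, -3.3, 24.2182, 45.633]. Sign changes = RHP roots = 2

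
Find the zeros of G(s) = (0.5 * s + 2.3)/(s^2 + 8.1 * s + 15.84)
Set numerator = 0: 0.5*s + 2.3 = 0 → Zeros: -4.6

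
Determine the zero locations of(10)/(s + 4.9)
Numerator is a nonzero constant (10) → Zeros: none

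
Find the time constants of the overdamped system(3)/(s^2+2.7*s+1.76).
Overdamped: real poles at -1.6, -1.1. τ = -1/pole → τ₁ = 0.625, τ₂ = 0.9091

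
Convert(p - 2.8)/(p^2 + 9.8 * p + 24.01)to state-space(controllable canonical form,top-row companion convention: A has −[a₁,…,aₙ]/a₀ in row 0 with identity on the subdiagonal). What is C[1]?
Reachable canonical form: C = numerator coefficients (right-aligned, zero-padded to length n).
num = p - 2.8, C = [[1, -2.8]].
C[1] = -2.8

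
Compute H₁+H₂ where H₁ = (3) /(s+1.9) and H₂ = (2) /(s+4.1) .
Parallel: H = H₁ + H₂ = (n₁·d₂ + n₂·d₁)/(d₁·d₂).
n₁·d₂ = 3*s + 12.3. n₂·d₁ = 2*s + 3.8. Sum = 5*s + 16.1. d₁·d₂ = s^2 + 6*s + 7.79.
H(s) = (5*s + 16.1)/(s^2 + 6*s + 7.79)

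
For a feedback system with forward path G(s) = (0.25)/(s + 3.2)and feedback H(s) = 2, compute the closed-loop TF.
Closed-loop T = G/(1+GH).
Numerator: G_num * H_den = 0.25.
Denominator: G_den * H_den + G_num * H_num = (s + 3.2) + (0.5) = s + 3.7.
T(s) = (0.25)/(s + 3.7)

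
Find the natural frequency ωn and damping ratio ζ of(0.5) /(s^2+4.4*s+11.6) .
Underdamped: complex pole -2.2 + 2.6j. ωn = |pole| = 3.406, ζ = -Re(pole)/ωn = 0.6459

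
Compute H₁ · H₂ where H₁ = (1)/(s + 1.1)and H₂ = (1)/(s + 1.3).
Series: H = H₁ · H₂ = (n₁·n₂)/(d₁·d₂).
Num: n₁·n₂ = 1. Den: d₁·d₂ = s^2 + 2.4*s + 1.43.
H(s) = (1)/(s^2 + 2.4*s + 1.43)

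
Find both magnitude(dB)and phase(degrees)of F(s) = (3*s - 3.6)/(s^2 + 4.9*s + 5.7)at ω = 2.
Substitute s = j*2: F(j2) = 0.532498 + 0.459719j.
|F| = 20*log₁₀(sqrt(Re²+Im²)) = -3.05 dB.
∠F = atan2(Im, Re) = 40.80°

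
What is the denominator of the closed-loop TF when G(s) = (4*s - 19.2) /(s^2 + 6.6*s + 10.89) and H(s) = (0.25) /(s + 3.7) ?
Characteristic poly = G_den * H_den + G_num * H_num = (s^3 + 10.3*s^2 + 35.31*s + 40.293) + (s - 4.8) = s^3 + 10.3*s^2 + 36.31*s + 35.493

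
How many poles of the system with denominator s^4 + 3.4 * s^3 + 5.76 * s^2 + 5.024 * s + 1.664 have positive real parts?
s^4 + 3.4*s^3 + 5.76*s^2 + 5.024*s + 1.664 = (s + 0.8)(s + 1)(s^2 + 1.6*s + 2.08). Poles: -0.8, -0.8 + 1.2j, -0.8 - 1.2j, -1. RHP poles (Re>0): 0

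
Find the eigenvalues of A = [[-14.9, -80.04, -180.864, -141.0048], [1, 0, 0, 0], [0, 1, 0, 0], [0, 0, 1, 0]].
Eigenvalues solve det(λI - A) = 0.
Characteristic polynomial: λ^4 + 14.9*λ^3 + 80.04*λ^2 + 180.864*λ + 141.0048 = 0.
Factor: (λ + 3.6)(λ + 4.8)(λ + 1.7)(λ + 4.8) = 0.
Roots: -1.7, -3.6, -4.8, -4.8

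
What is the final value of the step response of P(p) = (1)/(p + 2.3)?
FVT: lim_{t→∞} y(t) = lim_{p→0} p*Y(p) where Y(p) = P(p)/p.
= lim_{p→0} P(p) = P(0) = num(0)/den(0) = 1/2.3 = 0.4348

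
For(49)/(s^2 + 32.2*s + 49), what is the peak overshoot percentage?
Standard form: ωn²/(s²+2ζωn·s+ωn²) → ωn = 7, ζ = 2.3.
ζ ≥ 1, so the response is non-oscillatory: peak overshoot = 0%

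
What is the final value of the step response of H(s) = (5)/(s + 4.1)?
FVT: lim_{t→∞} y(t) = lim_{s→0} s*Y(s) where Y(s) = H(s)/s.
= lim_{s→0} H(s) = H(0) = num(0)/den(0) = 5/4.1 = 1.22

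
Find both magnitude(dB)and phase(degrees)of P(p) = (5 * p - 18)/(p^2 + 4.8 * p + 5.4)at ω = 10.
Substitute p = j*10: P(j10) = 0.364591 - 0.343548j.
|P| = 20*log₁₀(sqrt(Re²+Im²)) = -6.00 dB.
∠P = atan2(Im, Re) = -43.30°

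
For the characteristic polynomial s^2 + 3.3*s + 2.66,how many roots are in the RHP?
s^2 + 3.3*s + 2.66 = (s + 1.9)(s + 1.4). Poles: -1.4, -1.9. RHP poles (Re>0): 0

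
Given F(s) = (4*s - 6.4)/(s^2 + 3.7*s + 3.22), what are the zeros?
Set numerator = 0: 4*s - 6.4 = 0 → Zeros: 1.6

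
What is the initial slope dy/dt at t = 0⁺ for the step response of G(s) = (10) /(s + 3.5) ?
IVT: y'(0⁺) = lim_{s→∞} s²·Y(s) = lim_{s→∞} s·G(s).
deg(num) = 0, deg(den) = 1, relative degree = 1, so s·G(s) → (leading num)/(leading den) = 10/1 = 10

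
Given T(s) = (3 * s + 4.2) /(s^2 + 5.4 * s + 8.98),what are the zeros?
Set numerator = 0: 3*s + 4.2 = 0 → Zeros: -1.4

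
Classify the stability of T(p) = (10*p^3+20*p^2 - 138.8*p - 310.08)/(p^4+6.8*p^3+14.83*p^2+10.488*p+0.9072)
Denominator: p^4 + 6.8*p^3 + 14.83*p^2 + 10.488*p + 0.9072 = (p + 2.7)(p + 0.1)(p + 1.2)(p + 2.8). Poles: -0.1, -1.2, -2.7, -2.8. Stable (all poles in LHP)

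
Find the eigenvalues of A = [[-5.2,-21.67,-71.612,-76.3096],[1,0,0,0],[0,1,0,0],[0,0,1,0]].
Eigenvalues solve det(λI - A) = 0.
Characteristic polynomial: λ^4 + 5.2*λ^3 + 21.67*λ^2 + 71.612*λ + 76.3096 = 0.
Factor: (λ + 3.1)(λ + 1.7)(λ^2 + 0.4*λ + 14.48) = 0.
Roots: -0.2 + 3.8j, -0.2 - 3.8j, -1.7, -3.1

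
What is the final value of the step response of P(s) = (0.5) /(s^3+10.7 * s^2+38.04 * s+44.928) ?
FVT: lim_{t→∞} y(t) = lim_{s→0} s*Y(s) where Y(s) = P(s)/s.
= lim_{s→0} P(s) = P(0) = num(0)/den(0) = 0.5/44.928 = 0.01113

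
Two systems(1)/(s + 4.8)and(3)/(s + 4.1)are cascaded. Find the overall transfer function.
Series: H = H₁ · H₂ = (n₁·n₂)/(d₁·d₂).
Num: n₁·n₂ = 3. Den: d₁·d₂ = s^2 + 8.9*s + 19.68.
H(s) = (3)/(s^2 + 8.9*s + 19.68)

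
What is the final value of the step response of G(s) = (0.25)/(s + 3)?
FVT: lim_{t→∞} y(t) = lim_{s→0} s*Y(s) where Y(s) = G(s)/s.
= lim_{s→0} G(s) = G(0) = num(0)/den(0) = 0.25/3 = 0.08333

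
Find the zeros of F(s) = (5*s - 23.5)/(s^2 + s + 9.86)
Set numerator = 0: 5*s - 23.5 = 0 → Zeros: 4.7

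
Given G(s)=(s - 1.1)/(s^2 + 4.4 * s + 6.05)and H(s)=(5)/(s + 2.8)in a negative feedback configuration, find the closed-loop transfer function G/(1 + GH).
Closed-loop T = G/(1+GH).
Numerator: G_num * H_den = s^2 + 1.7*s - 3.08.
Denominator: G_den * H_den + G_num * H_num = (s^3 + 7.2*s^2 + 18.37*s + 16.94) + (5*s - 5.5) = s^3 + 7.2*s^2 + 23.37*s + 11.44.
T(s) = (s^2 + 1.7*s - 3.08)/(s^3 + 7.2*s^2 + 23.37*s + 11.44)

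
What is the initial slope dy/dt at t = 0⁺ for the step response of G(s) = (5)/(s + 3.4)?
IVT: y'(0⁺) = lim_{s→∞} s²·Y(s) = lim_{s→∞} s·G(s).
deg(num) = 0, deg(den) = 1, relative degree = 1, so s·G(s) → (leading num)/(leading den) = 5/1 = 5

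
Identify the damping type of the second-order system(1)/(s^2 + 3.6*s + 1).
Standard form: ωn²/(s²+2ζωn·s+ωn²) gives ωn=1, ζ=1.8.
Overdamped (ζ = 1.8 > 1)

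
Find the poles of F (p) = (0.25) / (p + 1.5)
Set denominator = 0: p + 1.5 = 0 → Poles: -1.5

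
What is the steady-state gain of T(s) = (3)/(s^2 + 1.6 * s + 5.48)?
DC gain = T(0) = num(0)/den(0) = 3/5.48 = 0.5474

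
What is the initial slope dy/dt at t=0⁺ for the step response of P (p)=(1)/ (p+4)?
IVT: y'(0⁺) = lim_{p→∞} p²·Y(p) = lim_{p→∞} p·P(p).
deg(num) = 0, deg(den) = 1, relative degree = 1, so p·P(p) → (leading num)/(leading den) = 1/1 = 1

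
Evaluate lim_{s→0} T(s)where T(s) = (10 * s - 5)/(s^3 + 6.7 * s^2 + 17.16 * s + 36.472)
DC gain = T(0) = num(0)/den(0) = -5/36.472 = -0.1371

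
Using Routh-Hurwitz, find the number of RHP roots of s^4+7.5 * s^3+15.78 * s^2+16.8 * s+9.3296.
Routh array:
s^4: [1, 15.78, 9.3296]; s^3: [7.5, 16.8]; s^2: [13.54, 9.3296]; s^1: [11.6322]; s^0: [9.3296]
First column: [1, 7.5, 13.54, 11.6322, 9.3296]. Sign changes = RHP roots = 0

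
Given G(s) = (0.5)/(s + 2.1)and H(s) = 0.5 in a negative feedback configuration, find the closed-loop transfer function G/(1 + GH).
Closed-loop T = G/(1+GH).
Numerator: G_num * H_den = 0.5.
Denominator: G_den * H_den + G_num * H_num = (s + 2.1) + (0.25) = s + 2.35.
T(s) = (0.5)/(s + 2.35)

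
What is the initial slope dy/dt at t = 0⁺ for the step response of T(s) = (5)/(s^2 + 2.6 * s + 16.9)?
IVT: y'(0⁺) = lim_{s→∞} s²·Y(s) = lim_{s→∞} s·T(s).
deg(num) = 0, deg(den) = 2, relative degree = 2 ≥ 2, so s·T(s) → 0. Initial slope = 0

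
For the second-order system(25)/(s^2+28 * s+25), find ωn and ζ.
Standard form: ωn²/(s²+2ζωn·s+ωn²).
const=25=ωn² → ωn=5, s coeff=28=2ζωn → ζ=2.8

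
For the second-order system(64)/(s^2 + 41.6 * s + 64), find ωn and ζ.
Standard form: ωn²/(s²+2ζωn·s+ωn²).
const=64=ωn² → ωn=8, s coeff=41.6=2ζωn → ζ=2.6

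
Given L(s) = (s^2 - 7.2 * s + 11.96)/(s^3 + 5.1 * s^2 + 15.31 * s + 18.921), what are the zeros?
Set numerator = 0: s^2 - 7.2*s + 11.96 = (s - 2.6)(s - 4.6) = 0 → Zeros: 2.6, 4.6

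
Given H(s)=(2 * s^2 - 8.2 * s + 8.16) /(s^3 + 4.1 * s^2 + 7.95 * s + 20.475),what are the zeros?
Set numerator = 0: 2*s^2 - 8.2*s + 8.16 = 2*(s - 1.7)(s - 2.4) = 0 → Zeros: 1.7, 2.4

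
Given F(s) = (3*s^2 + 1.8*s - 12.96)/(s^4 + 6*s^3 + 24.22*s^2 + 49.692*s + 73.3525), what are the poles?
Set denominator = 0: s^4 + 6*s^3 + 24.22*s^2 + 49.692*s + 73.3525 = (s^2 + 4.4*s + 9.25)(s^2 + 1.6*s + 7.93) = 0 → Poles: -0.8 + 2.7j, -0.8 - 2.7j, -2.2 + 2.1j, -2.2 - 2.1j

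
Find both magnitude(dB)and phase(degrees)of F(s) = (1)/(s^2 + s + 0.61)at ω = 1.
Substitute s = j*1: F(j1) = -0.338512 - 0.86798j.
|F| = 20*log₁₀(sqrt(Re²+Im²)) = -0.61 dB.
∠F = atan2(Im, Re) = -111.31°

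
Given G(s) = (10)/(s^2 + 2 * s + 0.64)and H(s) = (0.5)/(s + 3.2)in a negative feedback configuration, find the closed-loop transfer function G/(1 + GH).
Closed-loop T = G/(1+GH).
Numerator: G_num * H_den = 10*s + 32.
Denominator: G_den * H_den + G_num * H_num = (s^3 + 5.2*s^2 + 7.04*s + 2.048) + (5) = s^3 + 5.2*s^2 + 7.04*s + 7.048.
T(s) = (10*s + 32)/(s^3 + 5.2*s^2 + 7.04*s + 7.048)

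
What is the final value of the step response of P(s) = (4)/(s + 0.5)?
FVT: lim_{t→∞} y(t) = lim_{s→0} s*Y(s) where Y(s) = P(s)/s.
= lim_{s→0} P(s) = P(0) = num(0)/den(0) = 4/0.5 = 8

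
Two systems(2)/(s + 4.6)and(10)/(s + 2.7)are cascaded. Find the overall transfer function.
Series: H = H₁ · H₂ = (n₁·n₂)/(d₁·d₂).
Num: n₁·n₂ = 20. Den: d₁·d₂ = s^2 + 7.3*s + 12.42.
H(s) = (20)/(s^2 + 7.3*s + 12.42)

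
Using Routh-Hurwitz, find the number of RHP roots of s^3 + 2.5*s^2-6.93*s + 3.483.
Routh array:
s^3: [1, -6.93]; s^2: [2.5, 3.483]; s^1: [-8.3232]; s^0: [3.483]
First column: [1, 2.5, -8.3232, 3.483]. Sign changes = RHP roots = 2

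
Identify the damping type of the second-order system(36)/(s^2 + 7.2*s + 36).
Standard form: ωn²/(s²+2ζωn·s+ωn²) gives ωn=6, ζ=0.6.
Underdamped (ζ = 0.6 < 1)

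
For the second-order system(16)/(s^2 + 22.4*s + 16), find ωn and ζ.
Standard form: ωn²/(s²+2ζωn·s+ωn²).
const=16=ωn² → ωn=4, s coeff=22.4=2ζωn → ζ=2.8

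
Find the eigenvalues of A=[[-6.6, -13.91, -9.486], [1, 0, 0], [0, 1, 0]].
Eigenvalues solve det(λI - A) = 0.
Characteristic polynomial: λ^3 + 6.6*λ^2 + 13.91*λ + 9.486 = 0.
Factor: (λ + 3.1)(λ + 1.7)(λ + 1.8) = 0.
Roots: -1.7, -1.8, -3.1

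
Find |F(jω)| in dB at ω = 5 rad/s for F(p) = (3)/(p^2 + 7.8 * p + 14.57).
Substitute p = j*5: F(j5) = -0.0191989 - 0.0717886j.
|F(j5)| = sqrt(Re² + Im²) = 0.07431.
20*log₁₀(0.07431) = -22.58 dB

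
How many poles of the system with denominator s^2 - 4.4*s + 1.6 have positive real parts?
s^2 - 4.4*s + 1.6 = (s - 4)(s - 0.4). Poles: 0.4, 4. RHP poles (Re>0): 2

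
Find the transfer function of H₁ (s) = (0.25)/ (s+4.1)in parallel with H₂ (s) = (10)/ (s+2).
Parallel: H = H₁ + H₂ = (n₁·d₂ + n₂·d₁)/(d₁·d₂).
n₁·d₂ = 0.25*s + 0.5. n₂·d₁ = 10*s + 41. Sum = 10.25*s + 41.5. d₁·d₂ = s^2 + 6.1*s + 8.2.
H(s) = (10.25*s + 41.5)/(s^2 + 6.1*s + 8.2)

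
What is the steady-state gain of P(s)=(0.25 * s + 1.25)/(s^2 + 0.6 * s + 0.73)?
DC gain = P(0) = num(0)/den(0) = 1.25/0.73 = 1.712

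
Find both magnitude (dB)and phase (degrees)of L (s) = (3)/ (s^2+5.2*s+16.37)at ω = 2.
Substitute s = j*2: L(j2) = 0.142088 - 0.119459j.
|L| = 20*log₁₀(sqrt(Re²+Im²)) = -14.63 dB.
∠L = atan2(Im, Re) = -40.06°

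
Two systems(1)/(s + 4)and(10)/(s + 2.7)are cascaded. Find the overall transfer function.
Series: H = H₁ · H₂ = (n₁·n₂)/(d₁·d₂).
Num: n₁·n₂ = 10. Den: d₁·d₂ = s^2 + 6.7*s + 10.8.
H(s) = (10)/(s^2 + 6.7*s + 10.8)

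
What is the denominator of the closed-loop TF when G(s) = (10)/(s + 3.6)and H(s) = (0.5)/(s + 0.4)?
Characteristic poly = G_den * H_den + G_num * H_num = (s^2 + 4*s + 1.44) + (5) = s^2 + 4*s + 6.44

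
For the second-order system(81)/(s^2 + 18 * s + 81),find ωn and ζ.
Standard form: ωn²/(s²+2ζωn·s+ωn²).
const=81=ωn² → ωn=9, s coeff=18=2ζωn → ζ=1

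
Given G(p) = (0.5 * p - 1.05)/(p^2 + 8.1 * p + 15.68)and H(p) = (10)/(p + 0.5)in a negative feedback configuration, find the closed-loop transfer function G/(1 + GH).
Closed-loop T = G/(1+GH).
Numerator: G_num * H_den = 0.5*p^2 - 0.8*p - 0.525.
Denominator: G_den * H_den + G_num * H_num = (p^3 + 8.6*p^2 + 19.73*p + 7.84) + (5*p - 10.5) = p^3 + 8.6*p^2 + 24.73*p - 2.66.
T(p) = (0.5*p^2 - 0.8*p - 0.525)/(p^3 + 8.6*p^2 + 24.73*p - 2.66)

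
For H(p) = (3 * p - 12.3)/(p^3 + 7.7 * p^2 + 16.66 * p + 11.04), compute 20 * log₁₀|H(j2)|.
Substitute p = j*2: H(j2) = 0.382884 + 0.186975j.
|H(j2)| = sqrt(Re² + Im²) = 0.4261.
20*log₁₀(0.4261) = -7.41 dB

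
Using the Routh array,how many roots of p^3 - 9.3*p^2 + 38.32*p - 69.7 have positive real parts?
Routh array:
p^3: [1, 38.32]; p^2: [-9.3, -69.7]; p^1: [30.8254]; p^0: [-69.7]
First column: [1, -9.3, 30.8254, -69.7]. Sign changes = RHP roots = 3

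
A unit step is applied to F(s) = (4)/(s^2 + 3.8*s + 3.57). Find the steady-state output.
FVT: lim_{t→∞} y(t) = lim_{s→0} s*Y(s) where Y(s) = F(s)/s.
= lim_{s→0} F(s) = F(0) = num(0)/den(0) = 4/3.57 = 1.12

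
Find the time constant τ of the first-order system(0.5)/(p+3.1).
First-order system: τ = -1/pole. Pole = -3.1. τ = -1/(-3.1) = 0.3226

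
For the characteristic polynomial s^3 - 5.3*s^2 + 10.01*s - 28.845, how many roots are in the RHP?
s^3 - 5.3*s^2 + 10.01*s - 28.845 = (s - 4.5)(s^2 - 0.8*s + 6.41). Poles: 0.4 + 2.5j, 0.4 - 2.5j, 4.5. RHP poles (Re>0): 3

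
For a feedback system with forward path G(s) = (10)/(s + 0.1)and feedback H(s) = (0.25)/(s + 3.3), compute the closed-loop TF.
Closed-loop T = G/(1+GH).
Numerator: G_num * H_den = 10*s + 33.
Denominator: G_den * H_den + G_num * H_num = (s^2 + 3.4*s + 0.33) + (2.5) = s^2 + 3.4*s + 2.83.
T(s) = (10*s + 33)/(s^2 + 3.4*s + 2.83)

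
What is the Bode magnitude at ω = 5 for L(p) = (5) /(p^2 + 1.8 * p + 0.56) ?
Substitute p = j*5: L(j5) = -0.180153 - 0.066341j.
|L(j5)| = sqrt(Re² + Im²) = 0.192.
20*log₁₀(0.192) = -14.33 dB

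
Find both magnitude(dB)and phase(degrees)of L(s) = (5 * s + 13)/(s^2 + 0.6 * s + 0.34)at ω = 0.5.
Substitute s = j*0.5: L(j0.5) = 19.5719 - 37.4618j.
|L| = 20*log₁₀(sqrt(Re²+Im²)) = 32.52 dB.
∠L = atan2(Im, Re) = -62.42°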